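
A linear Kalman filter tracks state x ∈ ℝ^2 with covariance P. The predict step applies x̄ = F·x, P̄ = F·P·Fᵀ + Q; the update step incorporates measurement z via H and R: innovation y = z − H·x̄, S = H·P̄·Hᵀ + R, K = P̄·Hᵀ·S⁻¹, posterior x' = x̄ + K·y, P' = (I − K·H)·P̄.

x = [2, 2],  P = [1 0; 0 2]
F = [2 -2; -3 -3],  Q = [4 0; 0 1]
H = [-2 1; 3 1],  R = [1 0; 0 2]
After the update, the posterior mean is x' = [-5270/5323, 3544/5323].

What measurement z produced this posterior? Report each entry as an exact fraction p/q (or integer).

x̄ = F·x = [0, -12]
P̄ = F·P·Fᵀ + Q = [16 6; 6 28]
S = H·P̄·Hᵀ + R = [69 -62; -62 210]
K = P̄·Hᵀ·S⁻¹ = [-1056/5323 1057/5323; 3106/5323 2083/5323]
x' − x̄ = [-5270/5323, 67420/5323] = K·y
y = (KᵀK)⁻¹·Kᵀ·(x' − x̄) = [15, 10]
z = y + H·x̄ = [15, 10] + [-12, -12] = [3, -2]

z = [3, -2]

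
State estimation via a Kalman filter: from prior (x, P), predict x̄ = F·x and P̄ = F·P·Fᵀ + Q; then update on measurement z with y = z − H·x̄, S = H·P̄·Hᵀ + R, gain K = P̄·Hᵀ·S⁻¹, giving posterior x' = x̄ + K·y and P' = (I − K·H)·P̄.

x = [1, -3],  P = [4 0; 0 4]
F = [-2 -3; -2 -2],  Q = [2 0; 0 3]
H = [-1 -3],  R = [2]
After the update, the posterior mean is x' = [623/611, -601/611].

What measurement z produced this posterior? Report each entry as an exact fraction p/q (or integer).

x̄ = F·x = [7, 4]
P̄ = F·P·Fᵀ + Q = [54 40; 40 35]
S = H·P̄·Hᵀ + R = [611]
K = P̄·Hᵀ·S⁻¹ = [-174/611; -145/611]
x' − x̄ = [-3654/611, -3045/611] = K·y
y = (KᵀK)⁻¹·Kᵀ·(x' − x̄) = [21]
z = y + H·x̄ = [21] + [-19] = [2]

z = [2]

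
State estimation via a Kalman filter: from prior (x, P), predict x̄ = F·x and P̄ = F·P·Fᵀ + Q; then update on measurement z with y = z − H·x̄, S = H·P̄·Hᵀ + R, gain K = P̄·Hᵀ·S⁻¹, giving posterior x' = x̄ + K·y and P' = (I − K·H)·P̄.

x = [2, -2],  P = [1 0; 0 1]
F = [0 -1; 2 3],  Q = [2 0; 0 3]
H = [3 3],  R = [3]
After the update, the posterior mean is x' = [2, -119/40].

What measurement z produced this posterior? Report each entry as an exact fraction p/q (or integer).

z = [-3]

x̄ = F·x = [2, -2]
P̄ = F·P·Fᵀ + Q = [3 -3; -3 16]
S = H·P̄·Hᵀ + R = [120]
K = P̄·Hᵀ·S⁻¹ = [0; 13/40]
x' − x̄ = [0, -39/40] = K·y
y = (KᵀK)⁻¹·Kᵀ·(x' − x̄) = [-3]
z = y + H·x̄ = [-3] + [0] = [-3]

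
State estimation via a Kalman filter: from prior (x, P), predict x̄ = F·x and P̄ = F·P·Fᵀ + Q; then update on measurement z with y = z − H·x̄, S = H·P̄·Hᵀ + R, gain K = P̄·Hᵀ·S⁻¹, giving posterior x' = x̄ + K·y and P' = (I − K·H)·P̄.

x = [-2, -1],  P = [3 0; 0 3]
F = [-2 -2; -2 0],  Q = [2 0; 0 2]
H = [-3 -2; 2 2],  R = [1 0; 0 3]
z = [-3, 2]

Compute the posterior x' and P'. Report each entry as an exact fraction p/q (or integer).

x' = [1840/2441, 892/2441]
P' = [3598/2441 -4804/2441; -4804/2441 6862/2441]

x̄ = F·x = [6, 4]
P̄ = F·P·Fᵀ + Q = [26 12; 12 14]
y = z − H·x̄ = [23, -18]
S = H·P̄·Hᵀ + R = [435 -332; -332 259]
K = P̄·Hᵀ·S⁻¹ = [-1186/2441 -804/2441; 688/2441 1372/2441]
x' = x̄ + K·y = [1840/2441, 892/2441]
P' = (I − K·H)·P̄ = [3598/2441 -4804/2441; -4804/2441 6862/2441]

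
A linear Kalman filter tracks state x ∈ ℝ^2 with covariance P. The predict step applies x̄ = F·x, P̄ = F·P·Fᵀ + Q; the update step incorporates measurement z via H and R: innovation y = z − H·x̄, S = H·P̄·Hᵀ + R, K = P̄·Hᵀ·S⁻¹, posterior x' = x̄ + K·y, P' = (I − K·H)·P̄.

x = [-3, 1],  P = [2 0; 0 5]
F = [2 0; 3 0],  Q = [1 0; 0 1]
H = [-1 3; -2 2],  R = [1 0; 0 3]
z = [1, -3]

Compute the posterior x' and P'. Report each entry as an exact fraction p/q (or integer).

x' = [6/5, 3/5]
P' = [864/775 387/775; 387/775 246/775]

x̄ = F·x = [-6, -9]
P̄ = F·P·Fᵀ + Q = [9 12; 12 19]
y = z − H·x̄ = [22, 3]
S = H·P̄·Hᵀ + R = [109 36; 36 19]
K = P̄·Hᵀ·S⁻¹ = [297/775 -318/775; 351/775 -94/775]
x' = x̄ + K·y = [6/5, 3/5]
P' = (I − K·H)·P̄ = [864/775 387/775; 387/775 246/775]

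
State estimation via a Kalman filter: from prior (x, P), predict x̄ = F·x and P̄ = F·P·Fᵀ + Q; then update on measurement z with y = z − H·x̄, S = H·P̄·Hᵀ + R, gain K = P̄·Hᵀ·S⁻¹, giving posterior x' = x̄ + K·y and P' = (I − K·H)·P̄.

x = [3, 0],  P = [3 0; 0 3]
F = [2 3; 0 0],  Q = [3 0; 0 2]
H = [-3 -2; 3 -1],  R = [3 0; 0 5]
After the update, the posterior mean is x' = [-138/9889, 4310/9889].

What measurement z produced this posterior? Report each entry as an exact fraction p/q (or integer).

z = [-1, -1]

x̄ = F·x = [6, 0]
P̄ = F·P·Fᵀ + Q = [42 0; 0 2]
S = H·P̄·Hᵀ + R = [389 -374; -374 385]
K = P̄·Hᵀ·S⁻¹ = [-126/899 1890/9889; -208/899 -2274/9889]
x' − x̄ = [-59472/9889, 4310/9889] = K·y
y = (KᵀK)⁻¹·Kᵀ·(x' − x̄) = [17, -19]
z = y + H·x̄ = [17, -19] + [-18, 18] = [-1, -1]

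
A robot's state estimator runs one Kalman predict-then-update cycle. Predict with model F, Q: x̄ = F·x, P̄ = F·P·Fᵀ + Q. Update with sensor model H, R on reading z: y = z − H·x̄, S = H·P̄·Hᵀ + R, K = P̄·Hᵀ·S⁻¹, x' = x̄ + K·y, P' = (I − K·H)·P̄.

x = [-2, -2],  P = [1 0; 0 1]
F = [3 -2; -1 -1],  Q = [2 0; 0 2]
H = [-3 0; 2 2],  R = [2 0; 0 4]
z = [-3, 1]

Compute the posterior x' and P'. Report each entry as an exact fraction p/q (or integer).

x' = [92/117, 85/156]
P' = [74/351 -20/117; -20/117 73/78]

x̄ = F·x = [-2, 4]
P̄ = F·P·Fᵀ + Q = [15 -1; -1 4]
y = z − H·x̄ = [-9, -3]
S = H·P̄·Hᵀ + R = [137 -84; -84 72]
K = P̄·Hᵀ·S⁻¹ = [-37/117 7/351; 10/39 179/468]
x' = x̄ + K·y = [92/117, 85/156]
P' = (I − K·H)·P̄ = [74/351 -20/117; -20/117 73/78]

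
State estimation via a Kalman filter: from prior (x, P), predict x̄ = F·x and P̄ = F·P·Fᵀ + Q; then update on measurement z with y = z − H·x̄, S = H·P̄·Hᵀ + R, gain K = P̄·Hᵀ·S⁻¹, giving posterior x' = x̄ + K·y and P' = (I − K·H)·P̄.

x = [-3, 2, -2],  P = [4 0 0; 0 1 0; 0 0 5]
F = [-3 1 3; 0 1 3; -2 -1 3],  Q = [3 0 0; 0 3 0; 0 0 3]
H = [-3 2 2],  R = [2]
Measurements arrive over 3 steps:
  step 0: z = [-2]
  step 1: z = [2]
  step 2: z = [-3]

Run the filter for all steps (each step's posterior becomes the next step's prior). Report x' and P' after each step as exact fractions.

step 0: x̄ = F·x = [5, -4, -2]
step 0: P̄ = F·P·Fᵀ + Q = [85 46 68; 46 49 44; 68 44 65]
step 0: y = z − H·x̄ = [25]
step 0: S = H·P̄·Hᵀ + R = [207]
step 0: K = P̄·Hᵀ·S⁻¹ = [-3/23; 16/69; 14/207]
step 0: x' = x̄ + K·y = [40/23, 124/69, -64/207]
step 0: P' = (I − K·H)·P̄ = [1874/23 1202/23 1606/23; 1202/23 871/23 2812/69; 1606/23 2812/69 13259/207]
step 1: x̄ = F·x = [-100/23, 20/23, -428/69]
step 1: P̄ = F·P·Fᵀ + Q = [569/23 1694/23 744/23; 1694/23 19823/23 348/23; 744/23 348/23 1607/23]
step 1: y = z − H·x̄ = [-26/69]
step 1: S = H·P̄·Hᵀ + R = [64415/23]
step 1: K = P̄·Hᵀ·S⁻¹ = [3169/64415; 7052/12883; 1678/64415]
step 1: x' = x̄ + K·y = [-64906/14865, 1972/2973, -30784/4955]
step 1: P' = (I − K·H)·P̄ = [1156938/64415 -22782/12883 1852486/64415; -22782/12883 292443/12883 -319564/12883; 1852486/64415 -319564/12883 4378227/64415]
step 2: x̄ = F·x = [-72478/14865, -267196/14865, -52368/4955]
step 2: P̄ = F·P·Fᵀ + Q = [9223737/64415 14948694/64415 16982256/64415; 14948694/64415 31472583/64415 27054732/64415; 16982256/64415 27054732/64415 32588703/64415]
step 2: y = z − H·x̄ = [586571/14865]
step 2: S = H·P̄·Hᵀ + R = [172654063/64415]
step 2: K = P̄·Hᵀ·S⁻¹ = [36190689/172654063; 72208548/172654063; 68340102/172654063]
step 2: x' = x̄ + K·y = [1758786571/517962189, -762267368/517962189, 871959506/172654063]
step 2: P' = (I − K·H)·P̄ = [4389500874/172654063 -501813990/172654063 7122255990/172654063; -501813990/172654063 3412169895/172654063 -4092682332/172654063; 7122255990/172654063 -4092682332/172654063 14844406419/172654063]

step 0: x' = [40/23, 124/69, -64/207], P' = [1874/23 1202/23 1606/23; 1202/23 871/23 2812/69; 1606/23 2812/69 13259/207]
step 1: x' = [-64906/14865, 1972/2973, -30784/4955], P' = [1156938/64415 -22782/12883 1852486/64415; -22782/12883 292443/12883 -319564/12883; 1852486/64415 -319564/12883 4378227/64415]
step 2: x' = [1758786571/517962189, -762267368/517962189, 871959506/172654063], P' = [4389500874/172654063 -501813990/172654063 7122255990/172654063; -501813990/172654063 3412169895/172654063 -4092682332/172654063; 7122255990/172654063 -4092682332/172654063 14844406419/172654063]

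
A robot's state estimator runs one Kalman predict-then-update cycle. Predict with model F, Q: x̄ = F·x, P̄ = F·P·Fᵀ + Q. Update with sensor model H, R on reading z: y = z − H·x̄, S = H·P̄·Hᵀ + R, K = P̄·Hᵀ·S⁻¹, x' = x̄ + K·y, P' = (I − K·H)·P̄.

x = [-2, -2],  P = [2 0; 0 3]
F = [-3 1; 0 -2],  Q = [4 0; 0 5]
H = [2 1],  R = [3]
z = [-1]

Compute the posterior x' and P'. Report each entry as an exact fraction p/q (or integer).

x̄ = F·x = [4, 4]
P̄ = F·P·Fᵀ + Q = [25 -6; -6 17]
y = z − H·x̄ = [-13]
S = H·P̄·Hᵀ + R = [96]
K = P̄·Hᵀ·S⁻¹ = [11/24; 5/96]
x' = x̄ + K·y = [-47/24, 319/96]
P' = (I − K·H)·P̄ = [29/6 -199/24; -199/24 1607/96]

x' = [-47/24, 319/96]
P' = [29/6 -199/24; -199/24 1607/96]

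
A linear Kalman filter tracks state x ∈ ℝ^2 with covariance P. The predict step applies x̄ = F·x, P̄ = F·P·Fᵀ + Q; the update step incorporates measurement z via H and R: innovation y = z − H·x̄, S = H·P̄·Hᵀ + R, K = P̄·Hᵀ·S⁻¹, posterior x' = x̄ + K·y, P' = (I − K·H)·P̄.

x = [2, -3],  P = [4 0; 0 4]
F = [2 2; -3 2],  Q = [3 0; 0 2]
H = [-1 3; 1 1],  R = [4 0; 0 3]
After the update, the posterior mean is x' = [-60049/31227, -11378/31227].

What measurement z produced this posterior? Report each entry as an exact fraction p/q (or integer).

z = [1, -2]

x̄ = F·x = [-2, -12]
P̄ = F·P·Fᵀ + Q = [35 -8; -8 54]
S = H·P̄·Hᵀ + R = [573 111; 111 76]
K = P̄·Hᵀ·S⁻¹ = [-7481/31227 7340/10409; 7814/31227 2496/10409]
x' − x̄ = [2405/31227, 363346/31227] = K·y
y = (KᵀK)⁻¹·Kᵀ·(x' − x̄) = [35, 12]
z = y + H·x̄ = [35, 12] + [-34, -14] = [1, -2]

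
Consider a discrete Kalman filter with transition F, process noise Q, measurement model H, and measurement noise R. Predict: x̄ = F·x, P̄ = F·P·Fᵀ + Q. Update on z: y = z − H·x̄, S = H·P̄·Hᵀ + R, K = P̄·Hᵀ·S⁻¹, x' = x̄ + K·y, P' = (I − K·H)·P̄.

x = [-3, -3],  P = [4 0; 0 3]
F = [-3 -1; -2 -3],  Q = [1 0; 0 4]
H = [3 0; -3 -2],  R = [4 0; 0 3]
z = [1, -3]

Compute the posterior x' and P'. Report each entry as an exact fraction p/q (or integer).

x' = [2109/8336, 42465/33344]
P' = [821/2084 -4647/8336; -4647/8336 50397/33344]

x̄ = F·x = [12, 15]
P̄ = F·P·Fᵀ + Q = [40 33; 33 47]
y = z − H·x̄ = [-35, 63]
S = H·P̄·Hᵀ + R = [364 -558; -558 947]
K = P̄·Hᵀ·S⁻¹ = [2463/8336 -93/4168; -13941/33344 -7505/16672]
x' = x̄ + K·y = [2109/8336, 42465/33344]
P' = (I − K·H)·P̄ = [821/2084 -4647/8336; -4647/8336 50397/33344]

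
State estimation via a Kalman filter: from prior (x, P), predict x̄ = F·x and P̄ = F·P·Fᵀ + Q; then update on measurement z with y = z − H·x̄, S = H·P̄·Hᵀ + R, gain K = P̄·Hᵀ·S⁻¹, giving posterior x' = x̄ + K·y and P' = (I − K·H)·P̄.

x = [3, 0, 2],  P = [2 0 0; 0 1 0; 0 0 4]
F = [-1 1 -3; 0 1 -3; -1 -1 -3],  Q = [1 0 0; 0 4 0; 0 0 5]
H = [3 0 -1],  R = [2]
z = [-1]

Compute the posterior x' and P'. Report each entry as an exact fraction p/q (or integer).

x̄ = F·x = [-9, -6, -9]
P̄ = F·P·Fᵀ + Q = [40 37 37; 37 41 35; 37 35 44]
y = z − H·x̄ = [17]
S = H·P̄·Hᵀ + R = [184]
K = P̄·Hᵀ·S⁻¹ = [83/184; 19/46; 67/184]
x' = x̄ + K·y = [-245/184, 47/46, -517/184]
P' = (I − K·H)·P̄ = [471/184 125/46 1247/184; 125/46 221/23 337/46; 1247/184 337/46 3607/184]

x' = [-245/184, 47/46, -517/184]
P' = [471/184 125/46 1247/184; 125/46 221/23 337/46; 1247/184 337/46 3607/184]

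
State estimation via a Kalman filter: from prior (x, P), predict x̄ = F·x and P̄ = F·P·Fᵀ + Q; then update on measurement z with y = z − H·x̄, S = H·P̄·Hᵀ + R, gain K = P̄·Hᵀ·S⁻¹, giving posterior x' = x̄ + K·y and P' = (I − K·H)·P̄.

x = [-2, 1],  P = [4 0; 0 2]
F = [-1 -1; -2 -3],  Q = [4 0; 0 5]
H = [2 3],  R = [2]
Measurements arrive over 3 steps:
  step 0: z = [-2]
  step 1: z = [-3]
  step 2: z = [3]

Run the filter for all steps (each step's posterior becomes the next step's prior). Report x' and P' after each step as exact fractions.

step 0: x' = [127/561, -454/561], P' = [1766/561 -1136/561; -1136/561 854/561]
step 1: x' = [-1651/2465, -24877/51765], P' = [7884/2465 -5052/2465; -5052/2465 79126/51765]
step 2: x' = [939644/4759345, 4396729/4759345], P' = [15226658/4759345 -9755592/4759345; -9755592/4759345 7274678/4759345]

step 0: x̄ = F·x = [1, 1]
step 0: P̄ = F·P·Fᵀ + Q = [10 14; 14 39]
step 0: y = z − H·x̄ = [-7]
step 0: S = H·P̄·Hᵀ + R = [561]
step 0: K = P̄·Hᵀ·S⁻¹ = [62/561; 145/561]
step 0: x' = x̄ + K·y = [127/561, -454/561]
step 0: P' = (I − K·H)·P̄ = [1766/561 -1136/561; -1136/561 854/561]
step 1: x̄ = F·x = [109/187, 1108/561]
step 1: P̄ = F·P·Fᵀ + Q = [864/187 138/187; 138/187 3923/561]
step 1: y = z − H·x̄ = [-111/11]
step 1: S = H·P̄·Hᵀ + R = [1015/11]
step 1: K = P̄·Hᵀ·S⁻¹ = [18/145; 247/1015]
step 1: x' = x̄ + K·y = [-1651/2465, -24877/51765]
step 1: P' = (I − K·H)·P̄ = [7884/2465 -5052/2465; -5052/2465 79126/51765]
step 2: x̄ = F·x = [59548/51765, 2823/1015]
step 2: P̄ = F·P·Fᵀ + Q = [239566/51765 746/1015; 746/1015 7061/1015]
step 2: y = z − H·x̄ = [-79144/10353]
step 2: S = H·P̄·Hᵀ + R = [951869/10353]
step 2: K = P̄·Hᵀ·S⁻¹ = [118654/951869; 231285/951869]
step 2: x' = x̄ + K·y = [939644/4759345, 4396729/4759345]
step 2: P' = (I − K·H)·P̄ = [15226658/4759345 -9755592/4759345; -9755592/4759345 7274678/4759345]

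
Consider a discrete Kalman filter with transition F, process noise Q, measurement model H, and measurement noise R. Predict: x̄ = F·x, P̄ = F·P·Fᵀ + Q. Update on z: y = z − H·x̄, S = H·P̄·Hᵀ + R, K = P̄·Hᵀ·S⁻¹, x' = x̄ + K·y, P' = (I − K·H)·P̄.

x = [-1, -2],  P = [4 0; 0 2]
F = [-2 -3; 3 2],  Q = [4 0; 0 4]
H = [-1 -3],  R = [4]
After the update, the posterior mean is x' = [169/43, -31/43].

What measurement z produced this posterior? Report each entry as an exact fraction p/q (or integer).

x̄ = F·x = [8, -7]
P̄ = F·P·Fᵀ + Q = [38 -36; -36 48]
S = H·P̄·Hᵀ + R = [258]
K = P̄·Hᵀ·S⁻¹ = [35/129; -18/43]
x' − x̄ = [-175/43, 270/43] = K·y
y = (KᵀK)⁻¹·Kᵀ·(x' − x̄) = [-15]
z = y + H·x̄ = [-15] + [13] = [-2]

z = [-2]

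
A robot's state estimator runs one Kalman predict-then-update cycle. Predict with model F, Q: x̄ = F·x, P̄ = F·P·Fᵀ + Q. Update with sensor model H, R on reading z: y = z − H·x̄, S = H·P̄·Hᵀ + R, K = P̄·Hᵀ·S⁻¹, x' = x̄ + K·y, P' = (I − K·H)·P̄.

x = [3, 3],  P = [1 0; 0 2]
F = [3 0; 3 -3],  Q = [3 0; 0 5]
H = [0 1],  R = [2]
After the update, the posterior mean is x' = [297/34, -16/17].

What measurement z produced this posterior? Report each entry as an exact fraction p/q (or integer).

z = [-1]

x̄ = F·x = [9, 0]
P̄ = F·P·Fᵀ + Q = [12 9; 9 32]
S = H·P̄·Hᵀ + R = [34]
K = P̄·Hᵀ·S⁻¹ = [9/34; 16/17]
x' − x̄ = [-9/34, -16/17] = K·y
y = (KᵀK)⁻¹·Kᵀ·(x' − x̄) = [-1]
z = y + H·x̄ = [-1] + [0] = [-1]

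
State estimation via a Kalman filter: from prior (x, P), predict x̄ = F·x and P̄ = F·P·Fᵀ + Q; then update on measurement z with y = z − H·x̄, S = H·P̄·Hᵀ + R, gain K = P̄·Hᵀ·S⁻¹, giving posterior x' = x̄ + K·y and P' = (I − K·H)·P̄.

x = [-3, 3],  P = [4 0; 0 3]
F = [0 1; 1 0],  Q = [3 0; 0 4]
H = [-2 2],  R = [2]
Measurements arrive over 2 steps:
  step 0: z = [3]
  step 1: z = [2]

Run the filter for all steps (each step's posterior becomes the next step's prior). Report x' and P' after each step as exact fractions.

step 0: x' = [-3/29, 33/29], P' = [102/29 96/29; 96/29 104/29]
step 1: x' = [101/463, 499/463], P' = [2427/463 2332/463; 2332/463 2454/463]

step 0: x̄ = F·x = [3, -3]
step 0: P̄ = F·P·Fᵀ + Q = [6 0; 0 8]
step 0: y = z − H·x̄ = [15]
step 0: S = H·P̄·Hᵀ + R = [58]
step 0: K = P̄·Hᵀ·S⁻¹ = [-6/29; 8/29]
step 0: x' = x̄ + K·y = [-3/29, 33/29]
step 0: P' = (I − K·H)·P̄ = [102/29 96/29; 96/29 104/29]
step 1: x̄ = F·x = [33/29, -3/29]
step 1: P̄ = F·P·Fᵀ + Q = [191/29 96/29; 96/29 218/29]
step 1: y = z − H·x̄ = [130/29]
step 1: S = H·P̄·Hᵀ + R = [926/29]
step 1: K = P̄·Hᵀ·S⁻¹ = [-95/463; 122/463]
step 1: x' = x̄ + K·y = [101/463, 499/463]
step 1: P' = (I − K·H)·P̄ = [2427/463 2332/463; 2332/463 2454/463]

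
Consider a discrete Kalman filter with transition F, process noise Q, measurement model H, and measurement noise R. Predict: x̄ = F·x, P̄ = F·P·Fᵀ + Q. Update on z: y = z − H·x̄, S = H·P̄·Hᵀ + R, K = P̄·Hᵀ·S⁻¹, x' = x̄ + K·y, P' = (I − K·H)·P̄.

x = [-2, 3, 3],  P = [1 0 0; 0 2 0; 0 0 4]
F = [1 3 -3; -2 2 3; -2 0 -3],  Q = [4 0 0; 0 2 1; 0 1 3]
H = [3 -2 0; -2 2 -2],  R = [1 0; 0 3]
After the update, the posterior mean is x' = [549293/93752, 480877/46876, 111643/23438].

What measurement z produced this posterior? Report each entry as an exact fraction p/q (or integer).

z = [-3, -1]

x̄ = F·x = [-2, 19, -5]
P̄ = F·P·Fᵀ + Q = [59 -26 34; -26 50 -31; 34 -31 43]
S = H·P̄·Hᵀ + R = [1044 -1142; -1142 1339]
K = P̄·Hᵀ·S⁻¹ = [34835/93752 6523/46876; 3023/46876 5035/23438; -6769/23438 -4777/11719]
x' − x̄ = [736797/93752, -409767/46876, 228833/23438] = K·y
y = (KᵀK)⁻¹·Kᵀ·(x' − x̄) = [41, -53]
z = y + H·x̄ = [41, -53] + [-44, 52] = [-3, -1]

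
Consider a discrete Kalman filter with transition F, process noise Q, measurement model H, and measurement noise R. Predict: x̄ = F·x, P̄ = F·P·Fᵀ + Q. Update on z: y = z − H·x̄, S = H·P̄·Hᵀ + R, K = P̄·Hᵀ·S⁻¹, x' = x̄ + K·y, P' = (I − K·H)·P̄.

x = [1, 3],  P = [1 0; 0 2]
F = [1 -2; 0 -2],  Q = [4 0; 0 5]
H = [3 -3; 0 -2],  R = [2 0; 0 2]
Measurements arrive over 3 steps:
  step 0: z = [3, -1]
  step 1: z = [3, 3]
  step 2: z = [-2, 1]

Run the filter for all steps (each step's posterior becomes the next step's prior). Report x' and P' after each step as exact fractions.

step 0: x̄ = F·x = [-5, -6]
step 0: P̄ = F·P·Fᵀ + Q = [13 8; 8 13]
step 0: y = z − H·x̄ = [0, -13]
step 0: S = H·P̄·Hᵀ + R = [92 30; 30 54]
step 0: K = P̄·Hᵀ·S⁻¹ = [215/678 -961/2034; -5/678 -971/2034]
step 0: x' = x̄ + K·y = [2323/2034, 419/2034]
step 0: P' = (I − K·H)·P̄ = [1391/2034 961/2034; 961/2034 971/2034]
step 1: x̄ = F·x = [165/226, -419/1017]
step 1: P̄ = F·P·Fᵀ + Q = [1063/226 109/113; 109/113 7027/1017]
step 1: y = z − H·x̄ = [-289/678, 2213/1017]
step 1: S = H·P̄·Hᵀ + R = [20149/226 12092/339; 12092/339 30142/1017]
step 1: K = P̄·Hᵀ·S⁻¹ = [408081/1393355 -581823/1393355; -36276/1393355 -606007/1393355]
step 1: x' = x̄ + K·y = [-84545/278671, -375454/278671]
step 1: P' = (I − K·H)·P̄ = [853877/1393355 581823/1393355; 581823/1393355 606007/1393355]
step 2: x̄ = F·x = [666363/278671, 750908/278671]
step 2: P̄ = F·P·Fᵀ + Q = [6524033/1393355 1260382/1393355; 1260382/1393355 9390803/1393355]
step 2: y = z − H·x̄ = [-303707/278671, 1780487/278671]
step 2: S = H·P̄·Hᵀ + R = [123333358/1393355 48782526/1393355; 48782526/1393355 40349922/1393355]
step 2: K = P̄·Hᵀ·S⁻¹ = [12989083/44373140 -55427207/133119420; -8130421/310611980 -404251291/931835940]
step 2: x' = x̄ + K·y = [-19571638/33279855, -11333534/232958985]
step 2: P' = (I − K·H)·P̄ = [11629339/19017060 55427207/133119420; 55427207/133119420 404251291/931835940]

step 0: x' = [2323/2034, 419/2034], P' = [1391/2034 961/2034; 961/2034 971/2034]
step 1: x' = [-84545/278671, -375454/278671], P' = [853877/1393355 581823/1393355; 581823/1393355 606007/1393355]
step 2: x' = [-19571638/33279855, -11333534/232958985], P' = [11629339/19017060 55427207/133119420; 55427207/133119420 404251291/931835940]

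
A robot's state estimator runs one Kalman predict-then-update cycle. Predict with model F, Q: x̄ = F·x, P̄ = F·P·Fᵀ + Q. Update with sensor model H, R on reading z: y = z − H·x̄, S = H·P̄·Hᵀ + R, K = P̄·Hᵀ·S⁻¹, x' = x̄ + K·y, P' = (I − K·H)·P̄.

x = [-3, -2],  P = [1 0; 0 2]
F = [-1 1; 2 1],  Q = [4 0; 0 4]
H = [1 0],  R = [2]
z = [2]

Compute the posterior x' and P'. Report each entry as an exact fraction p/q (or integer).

x̄ = F·x = [1, -8]
P̄ = F·P·Fᵀ + Q = [7 0; 0 10]
y = z − H·x̄ = [1]
S = H·P̄·Hᵀ + R = [9]
K = P̄·Hᵀ·S⁻¹ = [7/9; 0]
x' = x̄ + K·y = [16/9, -8]
P' = (I − K·H)·P̄ = [14/9 0; 0 10]

x' = [16/9, -8]
P' = [14/9 0; 0 10]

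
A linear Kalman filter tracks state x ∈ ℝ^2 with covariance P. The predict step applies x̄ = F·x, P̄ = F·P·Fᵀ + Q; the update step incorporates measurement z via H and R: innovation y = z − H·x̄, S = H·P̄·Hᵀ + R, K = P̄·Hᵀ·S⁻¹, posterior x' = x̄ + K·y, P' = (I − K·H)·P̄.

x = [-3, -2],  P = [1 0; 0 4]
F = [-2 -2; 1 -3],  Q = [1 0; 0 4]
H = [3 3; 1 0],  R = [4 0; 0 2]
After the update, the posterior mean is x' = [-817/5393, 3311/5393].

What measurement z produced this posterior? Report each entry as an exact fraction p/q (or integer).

z = [2, -3]

x̄ = F·x = [10, 3]
P̄ = F·P·Fᵀ + Q = [21 22; 22 41]
S = H·P̄·Hᵀ + R = [958 129; 129 23]
K = P̄·Hᵀ·S⁻¹ = [258/5393 3477/5393; 1509/5393 -3305/5393]
x' − x̄ = [-54747/5393, -12868/5393] = K·y
y = (KᵀK)⁻¹·Kᵀ·(x' − x̄) = [-37, -13]
z = y + H·x̄ = [-37, -13] + [39, 10] = [2, -3]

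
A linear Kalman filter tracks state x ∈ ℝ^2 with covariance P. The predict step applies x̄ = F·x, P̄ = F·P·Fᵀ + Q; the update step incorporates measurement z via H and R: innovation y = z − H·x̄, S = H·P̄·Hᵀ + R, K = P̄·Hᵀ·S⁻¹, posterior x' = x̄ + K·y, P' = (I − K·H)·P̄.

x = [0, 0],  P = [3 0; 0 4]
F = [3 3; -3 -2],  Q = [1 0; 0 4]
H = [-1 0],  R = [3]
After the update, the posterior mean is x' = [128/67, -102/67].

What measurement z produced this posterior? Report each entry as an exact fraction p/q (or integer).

x̄ = F·x = [0, 0]
P̄ = F·P·Fᵀ + Q = [64 -51; -51 47]
S = H·P̄·Hᵀ + R = [67]
K = P̄·Hᵀ·S⁻¹ = [-64/67; 51/67]
x' − x̄ = [128/67, -102/67] = K·y
y = (KᵀK)⁻¹·Kᵀ·(x' − x̄) = [-2]
z = y + H·x̄ = [-2] + [0] = [-2]

z = [-2]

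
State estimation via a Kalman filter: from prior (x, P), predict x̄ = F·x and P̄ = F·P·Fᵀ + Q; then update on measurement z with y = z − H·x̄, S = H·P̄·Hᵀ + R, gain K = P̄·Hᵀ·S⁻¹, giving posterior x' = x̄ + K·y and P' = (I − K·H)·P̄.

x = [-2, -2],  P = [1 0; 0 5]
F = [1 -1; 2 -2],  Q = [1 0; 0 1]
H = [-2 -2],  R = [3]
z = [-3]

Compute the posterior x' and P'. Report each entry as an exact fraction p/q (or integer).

x' = [114/227, 222/227]
P' = [145/227 -88/227; -88/227 199/227]

x̄ = F·x = [0, 0]
P̄ = F·P·Fᵀ + Q = [7 12; 12 25]
y = z − H·x̄ = [-3]
S = H·P̄·Hᵀ + R = [227]
K = P̄·Hᵀ·S⁻¹ = [-38/227; -74/227]
x' = x̄ + K·y = [114/227, 222/227]
P' = (I − K·H)·P̄ = [145/227 -88/227; -88/227 199/227]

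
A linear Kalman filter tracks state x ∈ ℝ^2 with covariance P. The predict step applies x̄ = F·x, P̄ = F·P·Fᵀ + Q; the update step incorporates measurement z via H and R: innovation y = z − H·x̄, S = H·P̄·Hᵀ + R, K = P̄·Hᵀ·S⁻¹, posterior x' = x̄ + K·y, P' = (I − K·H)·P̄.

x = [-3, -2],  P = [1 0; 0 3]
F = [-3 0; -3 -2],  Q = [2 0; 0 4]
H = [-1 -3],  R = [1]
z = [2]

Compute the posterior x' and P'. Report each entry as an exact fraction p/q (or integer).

x̄ = F·x = [9, 13]
P̄ = F·P·Fᵀ + Q = [11 9; 9 25]
y = z − H·x̄ = [50]
S = H·P̄·Hᵀ + R = [291]
K = P̄·Hᵀ·S⁻¹ = [-38/291; -28/97]
x' = x̄ + K·y = [719/291, -139/97]
P' = (I − K·H)·P̄ = [1757/291 -191/97; -191/97 73/97]

x' = [719/291, -139/97]
P' = [1757/291 -191/97; -191/97 73/97]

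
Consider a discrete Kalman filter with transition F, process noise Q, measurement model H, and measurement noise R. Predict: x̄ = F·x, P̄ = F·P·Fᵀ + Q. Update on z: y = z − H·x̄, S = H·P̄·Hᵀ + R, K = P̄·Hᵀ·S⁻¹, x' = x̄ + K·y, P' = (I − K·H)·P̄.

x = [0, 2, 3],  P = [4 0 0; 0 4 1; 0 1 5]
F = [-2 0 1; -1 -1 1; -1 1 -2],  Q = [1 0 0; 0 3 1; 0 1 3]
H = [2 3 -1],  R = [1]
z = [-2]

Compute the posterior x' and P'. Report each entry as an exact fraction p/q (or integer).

x' = [21/142, -109/71, -333/142]
P' = [937/142 -120/71 1127/142; -120/71 130/71 138/71; 1127/142 138/71 9293/426]

x̄ = F·x = [3, 1, -4]
P̄ = F·P·Fᵀ + Q = [22 12 -1; 12 14 -6; -1 -6 27]
y = z − H·x̄ = [-15]
S = H·P̄·Hᵀ + R = [426]
K = P̄·Hᵀ·S⁻¹ = [27/142; 12/71; -47/426]
x' = x̄ + K·y = [21/142, -109/71, -333/142]
P' = (I − K·H)·P̄ = [937/142 -120/71 1127/142; -120/71 130/71 138/71; 1127/142 138/71 9293/426]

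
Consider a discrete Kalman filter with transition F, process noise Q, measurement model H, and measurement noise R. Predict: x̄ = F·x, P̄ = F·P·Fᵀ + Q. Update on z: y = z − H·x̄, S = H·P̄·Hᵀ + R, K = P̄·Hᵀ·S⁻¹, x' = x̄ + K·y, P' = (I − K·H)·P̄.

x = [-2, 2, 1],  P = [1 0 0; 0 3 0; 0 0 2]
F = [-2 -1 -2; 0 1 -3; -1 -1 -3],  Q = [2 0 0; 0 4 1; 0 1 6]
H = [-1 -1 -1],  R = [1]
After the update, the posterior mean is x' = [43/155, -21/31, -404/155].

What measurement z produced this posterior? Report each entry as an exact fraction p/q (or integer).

z = [3]

x̄ = F·x = [0, -1, -3]
P̄ = F·P·Fᵀ + Q = [17 9 17; 9 25 16; 17 16 28]
S = H·P̄·Hᵀ + R = [155]
K = P̄·Hᵀ·S⁻¹ = [-43/155; -10/31; -61/155]
x' − x̄ = [43/155, 10/31, 61/155] = K·y
y = (KᵀK)⁻¹·Kᵀ·(x' − x̄) = [-1]
z = y + H·x̄ = [-1] + [4] = [3]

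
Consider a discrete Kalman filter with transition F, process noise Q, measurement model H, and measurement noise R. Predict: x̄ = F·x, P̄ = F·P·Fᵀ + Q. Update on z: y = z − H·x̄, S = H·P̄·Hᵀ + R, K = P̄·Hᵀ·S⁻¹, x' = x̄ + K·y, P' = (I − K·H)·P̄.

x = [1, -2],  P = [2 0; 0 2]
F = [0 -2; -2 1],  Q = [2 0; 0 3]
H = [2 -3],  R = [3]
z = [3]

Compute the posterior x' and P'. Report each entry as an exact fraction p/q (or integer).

x̄ = F·x = [4, -4]
P̄ = F·P·Fᵀ + Q = [10 -4; -4 13]
y = z − H·x̄ = [-17]
S = H·P̄·Hᵀ + R = [208]
K = P̄·Hᵀ·S⁻¹ = [2/13; -47/208]
x' = x̄ + K·y = [18/13, -33/208]
P' = (I − K·H)·P̄ = [66/13 42/13; 42/13 495/208]

x' = [18/13, -33/208]
P' = [66/13 42/13; 42/13 495/208]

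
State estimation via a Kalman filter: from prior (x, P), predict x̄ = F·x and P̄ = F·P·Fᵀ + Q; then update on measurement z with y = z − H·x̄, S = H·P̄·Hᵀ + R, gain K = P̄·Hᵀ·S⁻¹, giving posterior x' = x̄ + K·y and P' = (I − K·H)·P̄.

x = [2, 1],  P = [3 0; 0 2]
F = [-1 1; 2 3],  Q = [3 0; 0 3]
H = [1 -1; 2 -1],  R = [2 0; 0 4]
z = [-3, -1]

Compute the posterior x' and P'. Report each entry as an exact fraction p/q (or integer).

x' = [321/283, 1123/283]
P' = [824/283 1056/283; 1056/283 1716/283]

x̄ = F·x = [-1, 7]
P̄ = F·P·Fᵀ + Q = [8 0; 0 33]
y = z − H·x̄ = [5, 8]
S = H·P̄·Hᵀ + R = [43 49; 49 69]
K = P̄·Hᵀ·S⁻¹ = [-116/283 148/283; -330/283 99/283]
x' = x̄ + K·y = [321/283, 1123/283]
P' = (I − K·H)·P̄ = [824/283 1056/283; 1056/283 1716/283]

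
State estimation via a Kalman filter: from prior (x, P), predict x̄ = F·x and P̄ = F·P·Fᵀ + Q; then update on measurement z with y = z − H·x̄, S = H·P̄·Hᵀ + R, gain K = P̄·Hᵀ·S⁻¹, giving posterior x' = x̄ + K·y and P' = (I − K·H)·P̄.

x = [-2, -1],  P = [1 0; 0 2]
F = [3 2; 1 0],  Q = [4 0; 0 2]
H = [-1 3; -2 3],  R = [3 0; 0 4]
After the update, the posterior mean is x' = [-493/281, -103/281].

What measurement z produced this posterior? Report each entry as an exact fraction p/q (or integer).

z = [2, 1]

x̄ = F·x = [-8, -2]
P̄ = F·P·Fᵀ + Q = [21 3; 3 3]
S = H·P̄·Hᵀ + R = [33 42; 42 79]
K = P̄·Hᵀ·S⁻¹ = [146/281 -195/281; 116/281 -51/281]
x' − x̄ = [1755/281, 459/281] = K·y
y = (KᵀK)⁻¹·Kᵀ·(x' − x̄) = [0, -9]
z = y + H·x̄ = [0, -9] + [2, 10] = [2, 1]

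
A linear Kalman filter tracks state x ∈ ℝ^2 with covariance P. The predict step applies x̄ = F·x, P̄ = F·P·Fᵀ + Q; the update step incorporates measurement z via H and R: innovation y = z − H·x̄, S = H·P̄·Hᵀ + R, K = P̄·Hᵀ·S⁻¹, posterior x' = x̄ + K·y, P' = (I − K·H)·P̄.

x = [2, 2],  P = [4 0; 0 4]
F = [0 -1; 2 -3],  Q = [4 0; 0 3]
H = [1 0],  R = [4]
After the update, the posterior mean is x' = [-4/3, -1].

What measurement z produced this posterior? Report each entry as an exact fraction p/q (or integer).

z = [-1]

x̄ = F·x = [-2, -2]
P̄ = F·P·Fᵀ + Q = [8 12; 12 55]
S = H·P̄·Hᵀ + R = [12]
K = P̄·Hᵀ·S⁻¹ = [2/3; 1]
x' − x̄ = [2/3, 1] = K·y
y = (KᵀK)⁻¹·Kᵀ·(x' − x̄) = [1]
z = y + H·x̄ = [1] + [-2] = [-1]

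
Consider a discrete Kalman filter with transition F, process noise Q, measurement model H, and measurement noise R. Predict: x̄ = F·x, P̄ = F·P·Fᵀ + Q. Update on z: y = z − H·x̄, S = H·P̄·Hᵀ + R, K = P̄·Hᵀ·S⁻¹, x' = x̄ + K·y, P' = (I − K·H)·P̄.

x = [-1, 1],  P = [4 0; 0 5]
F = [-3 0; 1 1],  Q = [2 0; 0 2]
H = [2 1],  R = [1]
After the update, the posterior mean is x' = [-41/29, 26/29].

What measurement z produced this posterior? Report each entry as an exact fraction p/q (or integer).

x̄ = F·x = [3, 0]
P̄ = F·P·Fᵀ + Q = [38 -12; -12 11]
S = H·P̄·Hᵀ + R = [116]
K = P̄·Hᵀ·S⁻¹ = [16/29; -13/116]
x' − x̄ = [-128/29, 26/29] = K·y
y = (KᵀK)⁻¹·Kᵀ·(x' − x̄) = [-8]
z = y + H·x̄ = [-8] + [6] = [-2]

z = [-2]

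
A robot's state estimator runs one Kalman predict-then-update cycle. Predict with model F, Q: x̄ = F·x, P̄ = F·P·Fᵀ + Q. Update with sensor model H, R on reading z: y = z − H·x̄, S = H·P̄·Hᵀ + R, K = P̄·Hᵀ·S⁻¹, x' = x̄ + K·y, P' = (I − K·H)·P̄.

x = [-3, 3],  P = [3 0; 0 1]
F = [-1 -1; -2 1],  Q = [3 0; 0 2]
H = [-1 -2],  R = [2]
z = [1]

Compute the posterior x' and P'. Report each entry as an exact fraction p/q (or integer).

x̄ = F·x = [0, 9]
P̄ = F·P·Fᵀ + Q = [7 5; 5 15]
y = z − H·x̄ = [19]
S = H·P̄·Hᵀ + R = [89]
K = P̄·Hᵀ·S⁻¹ = [-17/89; -35/89]
x' = x̄ + K·y = [-323/89, 136/89]
P' = (I − K·H)·P̄ = [334/89 -150/89; -150/89 110/89]

x' = [-323/89, 136/89]
P' = [334/89 -150/89; -150/89 110/89]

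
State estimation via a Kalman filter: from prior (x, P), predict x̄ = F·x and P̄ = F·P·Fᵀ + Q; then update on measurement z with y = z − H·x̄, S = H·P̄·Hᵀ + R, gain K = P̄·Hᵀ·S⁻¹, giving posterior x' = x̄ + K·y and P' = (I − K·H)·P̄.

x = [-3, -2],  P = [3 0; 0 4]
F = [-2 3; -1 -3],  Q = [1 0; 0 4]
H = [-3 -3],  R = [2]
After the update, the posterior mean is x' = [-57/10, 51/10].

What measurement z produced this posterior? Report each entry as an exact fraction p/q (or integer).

z = [2]

x̄ = F·x = [0, 9]
P̄ = F·P·Fᵀ + Q = [49 -30; -30 43]
S = H·P̄·Hᵀ + R = [290]
K = P̄·Hᵀ·S⁻¹ = [-57/290; -39/290]
x' − x̄ = [-57/10, -39/10] = K·y
y = (KᵀK)⁻¹·Kᵀ·(x' − x̄) = [29]
z = y + H·x̄ = [29] + [-27] = [2]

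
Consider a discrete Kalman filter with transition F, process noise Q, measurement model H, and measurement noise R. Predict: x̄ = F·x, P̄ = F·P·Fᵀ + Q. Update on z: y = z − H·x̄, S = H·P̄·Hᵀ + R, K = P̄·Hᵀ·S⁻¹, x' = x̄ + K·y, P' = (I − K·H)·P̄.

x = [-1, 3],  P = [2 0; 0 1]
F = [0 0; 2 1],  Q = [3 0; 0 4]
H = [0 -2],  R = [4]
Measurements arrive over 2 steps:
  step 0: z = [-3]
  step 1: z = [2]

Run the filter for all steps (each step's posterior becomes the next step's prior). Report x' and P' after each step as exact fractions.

step 0: x' = [0, 41/28], P' = [3 0; 0 13/14]
step 1: x' = [0, -433/502], P' = [3 0; 0 237/251]

step 0: x̄ = F·x = [0, 1]
step 0: P̄ = F·P·Fᵀ + Q = [3 0; 0 13]
step 0: y = z − H·x̄ = [-1]
step 0: S = H·P̄·Hᵀ + R = [56]
step 0: K = P̄·Hᵀ·S⁻¹ = [0; -13/28]
step 0: x' = x̄ + K·y = [0, 41/28]
step 0: P' = (I − K·H)·P̄ = [3 0; 0 13/14]
step 1: x̄ = F·x = [0, 41/28]
step 1: P̄ = F·P·Fᵀ + Q = [3 0; 0 237/14]
step 1: y = z − H·x̄ = [69/14]
step 1: S = H·P̄·Hᵀ + R = [502/7]
step 1: K = P̄·Hᵀ·S⁻¹ = [0; -237/502]
step 1: x' = x̄ + K·y = [0, -433/502]
step 1: P' = (I − K·H)·P̄ = [3 0; 0 237/251]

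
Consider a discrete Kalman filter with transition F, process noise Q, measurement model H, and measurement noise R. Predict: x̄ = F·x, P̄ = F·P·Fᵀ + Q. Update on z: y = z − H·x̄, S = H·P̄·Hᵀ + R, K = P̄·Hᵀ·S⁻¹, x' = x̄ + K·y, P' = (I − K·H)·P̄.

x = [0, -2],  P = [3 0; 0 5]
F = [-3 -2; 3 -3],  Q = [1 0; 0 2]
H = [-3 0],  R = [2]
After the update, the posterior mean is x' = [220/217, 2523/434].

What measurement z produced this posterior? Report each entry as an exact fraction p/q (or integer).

z = [-3]

x̄ = F·x = [4, 6]
P̄ = F·P·Fᵀ + Q = [48 3; 3 74]
S = H·P̄·Hᵀ + R = [434]
K = P̄·Hᵀ·S⁻¹ = [-72/217; -9/434]
x' − x̄ = [-648/217, -81/434] = K·y
y = (KᵀK)⁻¹·Kᵀ·(x' − x̄) = [9]
z = y + H·x̄ = [9] + [-12] = [-3]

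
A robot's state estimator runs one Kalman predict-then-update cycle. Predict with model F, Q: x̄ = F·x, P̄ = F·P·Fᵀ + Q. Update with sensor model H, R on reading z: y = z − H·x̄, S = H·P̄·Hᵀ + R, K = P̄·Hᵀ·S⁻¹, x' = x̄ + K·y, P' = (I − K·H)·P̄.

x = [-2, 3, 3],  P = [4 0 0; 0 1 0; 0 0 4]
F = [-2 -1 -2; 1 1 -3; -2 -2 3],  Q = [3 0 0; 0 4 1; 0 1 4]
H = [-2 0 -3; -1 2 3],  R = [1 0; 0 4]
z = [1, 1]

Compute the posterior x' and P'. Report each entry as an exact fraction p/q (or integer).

x̄ = F·x = [-5, -8, 7]
P̄ = F·P·Fᵀ + Q = [36 15 -6; 15 45 -45; -6 -45 60]
y = z − H·x̄ = [12, -9]
S = H·P̄·Hᵀ + R = [613 -240; -240 196]
K = P̄·Hᵀ·S⁻¹ = [-4086/15637 -6918/15637; 1545/15637 -2895/15637; -2472/15637 4632/15637]
x' = x̄ + K·y = [-64955/15637, -80501/15637, 38107/15637]
P' = (I − K·H)·P̄ = [176256/15637 248505/15637 -116142/15637; 248505/15637 367740/15637 -166185/15637; -116142/15637 -166185/15637 78252/15637]

x' = [-64955/15637, -80501/15637, 38107/15637]
P' = [176256/15637 248505/15637 -116142/15637; 248505/15637 367740/15637 -166185/15637; -116142/15637 -166185/15637 78252/15637]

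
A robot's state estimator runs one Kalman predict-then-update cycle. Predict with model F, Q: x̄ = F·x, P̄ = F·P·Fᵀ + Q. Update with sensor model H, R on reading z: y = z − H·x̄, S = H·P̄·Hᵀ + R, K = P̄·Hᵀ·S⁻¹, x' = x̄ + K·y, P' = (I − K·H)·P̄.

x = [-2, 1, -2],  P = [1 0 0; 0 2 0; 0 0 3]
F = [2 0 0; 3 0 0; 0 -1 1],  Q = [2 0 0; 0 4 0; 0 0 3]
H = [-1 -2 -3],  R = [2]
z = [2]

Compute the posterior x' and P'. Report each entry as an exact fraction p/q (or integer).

x̄ = F·x = [-4, -6, -3]
P̄ = F·P·Fᵀ + Q = [6 6 0; 6 13 0; 0 0 8]
y = z − H·x̄ = [-23]
S = H·P̄·Hᵀ + R = [156]
K = P̄·Hᵀ·S⁻¹ = [-3/26; -8/39; -2/13]
x' = x̄ + K·y = [-35/26, -50/39, 7/13]
P' = (I − K·H)·P̄ = [51/13 30/13 -36/13; 30/13 251/39 -64/13; -36/13 -64/13 56/13]

x' = [-35/26, -50/39, 7/13]
P' = [51/13 30/13 -36/13; 30/13 251/39 -64/13; -36/13 -64/13 56/13]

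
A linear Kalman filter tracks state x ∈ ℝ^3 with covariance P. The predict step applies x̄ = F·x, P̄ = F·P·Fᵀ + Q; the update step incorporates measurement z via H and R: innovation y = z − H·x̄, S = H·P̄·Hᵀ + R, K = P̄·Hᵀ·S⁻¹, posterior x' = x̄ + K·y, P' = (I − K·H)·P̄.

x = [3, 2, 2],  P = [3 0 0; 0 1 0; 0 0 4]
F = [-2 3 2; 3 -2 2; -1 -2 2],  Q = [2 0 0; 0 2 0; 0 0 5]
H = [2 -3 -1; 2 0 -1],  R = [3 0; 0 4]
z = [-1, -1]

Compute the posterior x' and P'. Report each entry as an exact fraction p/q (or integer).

x' = [-53730/16541, 948/2363, -106555/16541]
P' = [370913/49623 1846/2363 630922/49623; 1846/2363 1745/2363 764/2363; 630922/49623 764/2363 1226912/49623]

x̄ = F·x = [4, 9, -3]
P̄ = F·P·Fᵀ + Q = [39 -8 16; -8 49 11; 16 11 28]
y = z − H·x̄ = [15, -12]
S = H·P̄·Hᵀ + R = [726 201; 201 124]
K = P̄·Hᵀ·S⁻¹ = [-1798/49623 9242/16541; -769/2363 732/2363; -4400/49623 2911/16541]
x' = x̄ + K·y = [-53730/16541, 948/2363, -106555/16541]
P' = (I − K·H)·P̄ = [370913/49623 1846/2363 630922/49623; 1846/2363 1745/2363 764/2363; 630922/49623 764/2363 1226912/49623]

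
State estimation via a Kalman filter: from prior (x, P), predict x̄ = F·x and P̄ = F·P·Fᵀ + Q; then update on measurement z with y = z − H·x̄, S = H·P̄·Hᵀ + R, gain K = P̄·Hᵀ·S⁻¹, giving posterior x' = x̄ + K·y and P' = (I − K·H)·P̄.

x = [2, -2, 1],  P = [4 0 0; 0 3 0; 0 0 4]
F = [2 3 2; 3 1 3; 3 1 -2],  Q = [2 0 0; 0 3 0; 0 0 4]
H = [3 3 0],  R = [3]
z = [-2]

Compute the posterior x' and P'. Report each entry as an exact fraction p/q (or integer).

x' = [-1357/380, 443/152, 98/95]
P' = [1147/190 -447/76 199/95; -447/76 921/152 -39/19; 199/95 -39/19 5221/95]

x̄ = F·x = [0, 7, 2]
P̄ = F·P·Fᵀ + Q = [61 57 17; 57 78 15; 17 15 59]
y = z − H·x̄ = [-23]
S = H·P̄·Hᵀ + R = [2280]
K = P̄·Hᵀ·S⁻¹ = [59/380; 27/152; 4/95]
x' = x̄ + K·y = [-1357/380, 443/152, 98/95]
P' = (I − K·H)·P̄ = [1147/190 -447/76 199/95; -447/76 921/152 -39/19; 199/95 -39/19 5221/95]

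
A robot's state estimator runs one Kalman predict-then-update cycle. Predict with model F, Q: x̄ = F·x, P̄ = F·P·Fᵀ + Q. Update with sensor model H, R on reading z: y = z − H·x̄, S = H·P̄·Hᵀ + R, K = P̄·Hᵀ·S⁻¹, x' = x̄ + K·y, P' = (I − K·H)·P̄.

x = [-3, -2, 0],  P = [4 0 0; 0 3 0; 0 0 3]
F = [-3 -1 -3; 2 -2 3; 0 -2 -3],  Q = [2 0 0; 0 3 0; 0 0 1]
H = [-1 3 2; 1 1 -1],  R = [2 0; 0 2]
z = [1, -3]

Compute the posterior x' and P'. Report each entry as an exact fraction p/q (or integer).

x' = [12499/1366, -3635/1366, 6172/683]
P' = [567731/13660 -114697/13660 113321/3415; -114697/13660 28419/13660 -24177/3415; 113321/3415 -24177/3415 93074/3415]

x̄ = F·x = [11, -2, 4]
P̄ = F·P·Fᵀ + Q = [68 -45 33; -45 58 -15; 33 -15 40]
y = z − H·x̄ = [10, -8]
S = H·P̄·Hᵀ + R = [710 50; 50 42]
K = P̄·Hᵀ·S⁻¹ = [-2627/13660 -25/2732; 3269/13660 1043/2732; 148/3415 -393/683]
x' = x̄ + K·y = [12499/1366, -3635/1366, 6172/683]
P' = (I − K·H)·P̄ = [567731/13660 -114697/13660 113321/3415; -114697/13660 28419/13660 -24177/3415; 113321/3415 -24177/3415 93074/3415]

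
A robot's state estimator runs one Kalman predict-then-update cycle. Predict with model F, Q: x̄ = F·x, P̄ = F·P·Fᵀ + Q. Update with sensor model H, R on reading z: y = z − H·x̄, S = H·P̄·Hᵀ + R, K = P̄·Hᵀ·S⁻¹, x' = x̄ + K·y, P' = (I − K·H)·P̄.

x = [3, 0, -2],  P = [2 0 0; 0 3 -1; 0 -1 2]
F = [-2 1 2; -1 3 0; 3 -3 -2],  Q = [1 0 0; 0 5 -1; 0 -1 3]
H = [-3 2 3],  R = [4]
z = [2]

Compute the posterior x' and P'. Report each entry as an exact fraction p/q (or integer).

x̄ = F·x = [-10, -3, 13]
P̄ = F·P·Fᵀ + Q = [16 7 -21; 7 34 -28; -21 -28 44]
y = z − H·x̄ = [-61]
S = H·P̄·Hᵀ + R = [638]
K = P̄·Hᵀ·S⁻¹ = [-97/638; -37/638; 139/638]
x' = x̄ + K·y = [-463/638, 343/638, -185/638]
P' = (I − K·H)·P̄ = [799/638 877/638 85/638; 877/638 20323/638 -12721/638; 85/638 -12721/638 8751/638]

x' = [-463/638, 343/638, -185/638]
P' = [799/638 877/638 85/638; 877/638 20323/638 -12721/638; 85/638 -12721/638 8751/638]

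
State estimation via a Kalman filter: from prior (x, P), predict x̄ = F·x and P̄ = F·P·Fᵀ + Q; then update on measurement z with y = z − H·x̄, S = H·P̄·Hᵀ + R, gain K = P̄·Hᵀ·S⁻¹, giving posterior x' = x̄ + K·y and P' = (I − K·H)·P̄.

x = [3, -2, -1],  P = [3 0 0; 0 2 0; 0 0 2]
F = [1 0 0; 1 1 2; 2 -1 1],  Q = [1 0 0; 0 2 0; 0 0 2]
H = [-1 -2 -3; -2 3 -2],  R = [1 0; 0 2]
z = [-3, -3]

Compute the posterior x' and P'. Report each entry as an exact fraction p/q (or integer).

x' = [24647/50942, -3487/25471, 24011/25471]
P' = [71125/50942 10512/25471 -18272/25471; 10512/25471 6374/25471 -6272/25471; -18272/25471 -6272/25471 11910/25471]

x̄ = F·x = [3, -1, 7]
P̄ = F·P·Fᵀ + Q = [4 3 6; 3 15 8; 6 8 18]
y = z − H·x̄ = [19, 20]
S = H·P̄·Hᵀ + R = [371 37; 37 141]
K = P̄·Hᵀ·S⁻¹ = [-3541/50942 -3045/50942; -4444/25471 5321/25471; -4914/25471 -3046/25471]
x' = x̄ + K·y = [24647/50942, -3487/25471, 24011/25471]
P' = (I − K·H)·P̄ = [71125/50942 10512/25471 -18272/25471; 10512/25471 6374/25471 -6272/25471; -18272/25471 -6272/25471 11910/25471]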